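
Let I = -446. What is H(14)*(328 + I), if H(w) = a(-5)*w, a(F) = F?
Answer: 8260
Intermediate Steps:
H(w) = -5*w
H(14)*(328 + I) = (-5*14)*(328 - 446) = -70*(-118) = 8260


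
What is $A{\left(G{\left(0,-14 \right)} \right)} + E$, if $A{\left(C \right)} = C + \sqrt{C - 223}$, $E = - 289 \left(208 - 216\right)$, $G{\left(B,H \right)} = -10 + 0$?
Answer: $2302 + i \sqrt{233} \approx 2302.0 + 15.264 i$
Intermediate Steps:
$G{\left(B,H \right)} = -10$
$E = 2312$ ($E = \left(-289\right) \left(-8\right) = 2312$)
$A{\left(C \right)} = C + \sqrt{-223 + C}$
$A{\left(G{\left(0,-14 \right)} \right)} + E = \left(-10 + \sqrt{-223 - 10}\right) + 2312 = \left(-10 + \sqrt{-233}\right) + 2312 = \left(-10 + i \sqrt{233}\right) + 2312 = 2302 + i \sqrt{233}$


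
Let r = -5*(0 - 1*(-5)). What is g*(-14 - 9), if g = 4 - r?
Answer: -667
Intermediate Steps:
r = -25 (r = -5*(0 + 5) = -5*5 = -25)
g = 29 (g = 4 - 1*(-25) = 4 + 25 = 29)
g*(-14 - 9) = 29*(-14 - 9) = 29*(-23) = -667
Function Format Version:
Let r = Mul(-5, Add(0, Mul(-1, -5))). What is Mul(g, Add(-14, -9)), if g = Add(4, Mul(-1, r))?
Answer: -667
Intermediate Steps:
r = -25 (r = Mul(-5, Add(0, 5)) = Mul(-5, 5) = -25)
g = 29 (g = Add(4, Mul(-1, -25)) = Add(4, 25) = 29)
Mul(g, Add(-14, -9)) = Mul(29, Add(-14, -9)) = Mul(29, -23) = -667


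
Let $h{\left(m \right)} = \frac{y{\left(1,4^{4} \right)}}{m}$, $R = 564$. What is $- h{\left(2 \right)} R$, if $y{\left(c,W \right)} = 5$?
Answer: $-1410$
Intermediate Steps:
$h{\left(m \right)} = \frac{5}{m}$
$- h{\left(2 \right)} R = - \frac{5}{2} \cdot 564 = \left(-1\right) \frac{5}{2} \cdot 564 = \left(- \frac{5}{2}\right) 564 = -1410$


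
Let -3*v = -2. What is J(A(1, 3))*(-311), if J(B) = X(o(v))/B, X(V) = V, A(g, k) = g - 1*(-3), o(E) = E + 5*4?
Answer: -9641/6 ≈ -1606.8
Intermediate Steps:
v = 2/3 (v = -1/3*(-2) = 2/3 ≈ 0.66667)
o(E) = 20 + E (o(E) = E + 20 = 20 + E)
A(g, k) = 3 + g (A(g, k) = g + 3 = 3 + g)
J(B) = 62/(3*B) (J(B) = (20 + 2/3)/B = 62/(3*B))
J(A(1, 3))*(-311) = (62/(3*(3 + 1)))*(-311) = ((62/3)/4)*(-311) = ((62/3)*(1/4))*(-311) = (31/6)*(-311) = -9641/6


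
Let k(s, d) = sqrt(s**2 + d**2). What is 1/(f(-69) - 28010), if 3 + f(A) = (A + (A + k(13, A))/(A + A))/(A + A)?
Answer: -10159404946236/284590367865869231 - 19044*sqrt(4930)/284590367865869231 ≈ -3.5698e-5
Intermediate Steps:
k(s, d) = sqrt(d**2 + s**2)
f(A) = -3 + (A + (A + sqrt(169 + A**2))/(2*A))/(2*A) (f(A) = -3 + (A + (A + sqrt(A**2 + 13**2))/(A + A))/(A + A) = -3 + (A + (A + sqrt(A**2 + 169))/((2*A)))/((2*A)) = -3 + (A + (A + sqrt(169 + A**2))*(1/(2*A)))*(1/(2*A)) = -3 + (A + (A + sqrt(169 + A**2))/(2*A))*(1/(2*A)) = -3 + (A + (A + sqrt(169 + A**2))/(2*A))/(2*A))
1/(f(-69) - 28010) = 1/((1/4)*(-69 + sqrt(169 + (-69)**2) - 10*(-69)**2)/(-69)**2 - 28010) = 1/((1/4)*(1/4761)*(-69 + sqrt(169 + 4761) - 10*4761) - 28010) = 1/((1/4)*(1/4761)*(-69 + sqrt(4930) - 47610) - 28010) = 1/((1/4)*(1/4761)*(-47679 + sqrt(4930)) - 28010) = 1/((-691/276 + sqrt(4930)/19044) - 28010) = 1/(-7731451/276 + sqrt(4930)/19044)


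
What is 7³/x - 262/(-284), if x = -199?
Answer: -22637/28258 ≈ -0.80108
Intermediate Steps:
7³/x - 262/(-284) = 7³/(-199) - 262/(-284) = 343*(-1/199) - 262*(-1/284) = -343/199 + 131/142 = -22637/28258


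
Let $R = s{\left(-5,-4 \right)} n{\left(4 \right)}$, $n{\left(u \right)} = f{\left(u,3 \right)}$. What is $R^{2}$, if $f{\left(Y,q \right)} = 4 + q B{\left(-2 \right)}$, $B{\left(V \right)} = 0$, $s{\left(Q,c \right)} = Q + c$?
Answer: $1296$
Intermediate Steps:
$f{\left(Y,q \right)} = 4$ ($f{\left(Y,q \right)} = 4 + q 0 = 4 + 0 = 4$)
$n{\left(u \right)} = 4$
$R = -36$ ($R = \left(-5 - 4\right) 4 = \left(-9\right) 4 = -36$)
$R^{2} = \left(-36\right)^{2} = 1296$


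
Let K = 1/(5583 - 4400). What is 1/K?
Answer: 1183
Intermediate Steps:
K = 1/1183 ≈ 0.00084531
1/K = 1/(1/1183) = 1183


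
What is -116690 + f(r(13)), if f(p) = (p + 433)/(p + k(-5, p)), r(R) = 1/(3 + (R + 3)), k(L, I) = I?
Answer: -112576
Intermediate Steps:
r(R) = 1/(6 + R) (r(R) = 1/(3 + (3 + R)) = 1/(6 + R))
f(p) = (433 + p)/(2*p) (f(p) = (p + 433)/(p + p) = (433 + p)/((2*p)) = (433 + p)*(1/(2*p)) = (433 + p)/(2*p))
-116690 + f(r(13)) = -116690 + (433 + 1/(6 + 13))/(2*(1/(6 + 13))) = -116690 + (433 + 1/19)/(2*(1/19)) = -116690 + (½)*19*(8228/19) = -116690 + 4114 = -112576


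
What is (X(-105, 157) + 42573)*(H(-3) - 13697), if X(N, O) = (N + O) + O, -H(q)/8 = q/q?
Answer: -586327310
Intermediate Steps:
H(q) = -8 (H(q) = -8*q/q = -8*1 = -8)
X(N, O) = N + 2*O
(X(-105, 157) + 42573)*(H(-3) - 13697) = ((-105 + 2*157) + 42573)*(-8 - 13697) = ((-105 + 314) + 42573)*(-13705) = (209 + 42573)*(-13705) = 42782*(-13705) = -586327310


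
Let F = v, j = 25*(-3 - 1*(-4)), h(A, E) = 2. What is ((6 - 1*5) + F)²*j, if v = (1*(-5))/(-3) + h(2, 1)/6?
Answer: 225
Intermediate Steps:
j = 25 (j = 25*(-3 + 4) = 25*1 = 25)
v = 2 (v = (1*(-5))/(-3) + 2/6 = -5*(-⅓) + 2*(⅙) = 5/3 + ⅓ = 2)
F = 2
((6 - 1*5) + F)²*j = ((6 - 1*5) + 2)²*25 = ((6 - 5) + 2)²*25 = (1 + 2)²*25 = 3²*25 = 9*25 = 225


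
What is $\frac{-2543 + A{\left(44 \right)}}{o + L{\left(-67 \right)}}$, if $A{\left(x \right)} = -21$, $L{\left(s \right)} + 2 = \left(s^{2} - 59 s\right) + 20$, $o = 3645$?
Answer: $- \frac{2564}{12105} \approx -0.21181$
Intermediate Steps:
$L{\left(s \right)} = 18 + s^{2} - 59 s$ ($L{\left(s \right)} = -2 + \left(\left(s^{2} - 59 s\right) + 20\right) = -2 + \left(20 + s^{2} - 59 s\right) = 18 + s^{2} - 59 s$)
$\frac{-2543 + A{\left(44 \right)}}{o + L{\left(-67 \right)}} = \frac{-2543 - 21}{3645 + \left(18 + \left(-67\right)^{2} - -3953\right)} = - \frac{2564}{3645 + \left(18 + 4489 + 3953\right)} = - \frac{2564}{3645 + 8460} = - \frac{2564}{12105}$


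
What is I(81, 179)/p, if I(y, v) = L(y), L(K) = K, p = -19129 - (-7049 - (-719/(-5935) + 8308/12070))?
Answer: -580247145/86529824969 ≈ -0.0067057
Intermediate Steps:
p = -86529824969/7163545 (p = -19129 - (-7049 - (-719*(-1/5935) + 8308*(1/12070))) = -19129 - (-7049 - (719/5935 + 4154/6035)) = -19129 - (-7049 - 1*5798631/7163545) = -19129 - (-7049 - 5798631/7163545) = -19129 - 1*(-50501627336/7163545) = -19129 + 50501627336/7163545 = -86529824969/7163545 ≈ -12079.)
I(y, v) = y
I(81, 179)/p = 81/(-86529824969/7163545) = 81*(-7163545/86529824969) = -580247145/86529824969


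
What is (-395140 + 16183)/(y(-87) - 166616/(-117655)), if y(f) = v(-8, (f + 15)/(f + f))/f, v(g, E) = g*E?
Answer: -37496982287235/143889016 ≈ -2.6060e+5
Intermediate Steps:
v(g, E) = E*g
y(f) = -4*(15 + f)/f**2 (y(f) = (((f + 15)/(f + f))*(-8))/f = (((15 + f)/((2*f)))*(-8))/f = (((15 + f)*(1/(2*f)))*(-8))/f = (((15 + f)/(2*f))*(-8))/f = (-4*(15 + f)/f)/f = -4*(15 + f)/f**2)
(-395140 + 16183)/(y(-87) - 166616/(-117655)) = (-395140 + 16183)/(4*(-15 - 1*(-87))/(-87)**2 - 166616/(-117655)) = -378957/(4*(1/7569)*(-15 + 87) - 166616*(-1/117655)) = -378957/(4*(1/7569)*72 + 166616/117655) = -378957/(32/841 + 166616/117655) = -378957/143889016/98947855 = -378957*98947855/143889016 = -37496982287235/143889016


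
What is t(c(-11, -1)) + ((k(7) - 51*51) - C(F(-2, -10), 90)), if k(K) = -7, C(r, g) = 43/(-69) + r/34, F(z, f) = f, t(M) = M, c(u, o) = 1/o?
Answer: -3059281/1173 ≈ -2608.1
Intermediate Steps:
C(r, g) = -43/69 + r/34 (C(r, g) = 43*(-1/69) + r*(1/34) = -43/69 + r/34)
t(c(-11, -1)) + ((k(7) - 51*51) - C(F(-2, -10), 90)) = 1/(-1) + ((-7 - 51*51) - (-43/69 + (1/34)*(-10))) = -1 + ((-7 - 2601) - (-43/69 - 5/17)) = -1 + (-2608 - 1*(-1076/1173)) = -1 + (-2608 + 1076/1173) = -1 - 3058108/1173 = -3059281/1173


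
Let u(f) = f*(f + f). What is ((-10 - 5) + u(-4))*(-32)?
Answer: -544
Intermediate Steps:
u(f) = 2*f**2 (u(f) = f*(2*f) = 2*f**2)
((-10 - 5) + u(-4))*(-32) = ((-10 - 5) + 2*(-4)**2)*(-32) = (-15 + 2*16)*(-32) = (-15 + 32)*(-32) = 17*(-32) = -544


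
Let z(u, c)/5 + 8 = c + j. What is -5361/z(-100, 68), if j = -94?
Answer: 5361/170 ≈ 31.535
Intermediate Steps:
z(u, c) = -510 + 5*c (z(u, c) = -40 + 5*(c - 94) = -40 + 5*(-94 + c) = -40 + (-470 + 5*c) = -510 + 5*c)
-5361/z(-100, 68) = -5361/(-510 + 5*68) = -5361/(-510 + 340) = -5361/(-170) = -5361*(-1/170) = 5361/170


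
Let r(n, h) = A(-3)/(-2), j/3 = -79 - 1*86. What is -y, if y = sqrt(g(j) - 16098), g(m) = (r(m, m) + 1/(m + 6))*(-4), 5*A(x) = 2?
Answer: -379*I*sqrt(669930)/2445 ≈ -126.87*I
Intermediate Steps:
A(x) = 2/5 (A(x) = (1/5)*2 = 2/5)
j = -495 (j = 3*(-79 - 1*86) = 3*(-79 - 86) = 3*(-165) = -495)
r(n, h) = -1/5 (r(n, h) = (2/5)/(-2) = (2/5)*(-1/2) = -1/5)
g(m) = 4/5 - 4/(6 + m) (g(m) = (-1/5 + 1/(m + 6))*(-4) = (-1/5 + 1/(6 + m))*(-4) = 4/5 - 4/(6 + m))
y = 379*I*sqrt(669930)/2445 (y = sqrt(4*(1 - 495)/(5*(6 - 495)) - 16098) = sqrt((4/5)*(-494)/(-489) - 16098) = sqrt((4/5)*(-1/489)*(-494) - 16098) = sqrt(1976/2445 - 16098) = sqrt(-39357634/2445) = 379*I*sqrt(669930)/2445 ≈ 126.87*I)
-y = -379*I*sqrt(669930)/2445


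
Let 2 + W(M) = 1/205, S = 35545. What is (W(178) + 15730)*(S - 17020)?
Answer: 11945812905/41 ≈ 2.9136e+8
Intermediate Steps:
W(M) = -409/205 (W(M) = -2 + 1/205 = -409/205)
(W(178) + 15730)*(S - 17020) = (-409/205 + 15730)*(35545 - 17020) = (3224241/205)*18525 = 11945812905/41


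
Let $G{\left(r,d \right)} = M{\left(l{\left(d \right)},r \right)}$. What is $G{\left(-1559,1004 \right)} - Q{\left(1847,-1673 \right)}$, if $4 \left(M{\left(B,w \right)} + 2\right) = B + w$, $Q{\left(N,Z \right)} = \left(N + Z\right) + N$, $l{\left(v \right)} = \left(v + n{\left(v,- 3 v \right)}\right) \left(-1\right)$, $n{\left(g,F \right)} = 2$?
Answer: $- \frac{10657}{4} \approx -2664.3$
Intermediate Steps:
$l{\left(v \right)} = -2 - v$ ($l{\left(v \right)} = \left(v + 2\right) \left(-1\right) = \left(2 + v\right) \left(-1\right) = -2 - v$)
$Q{\left(N,Z \right)} = Z + 2 N$
$M{\left(B,w \right)} = -2 + \frac{B}{4} + \frac{w}{4}$ ($M{\left(B,w \right)} = -2 + \frac{B + w}{4} = -2 + \left(\frac{B}{4} + \frac{w}{4}\right) = -2 + \frac{B}{4} + \frac{w}{4}$)
$G{\left(r,d \right)} = - \frac{5}{2} - \frac{d}{4} + \frac{r}{4}$ ($G{\left(r,d \right)} = -2 + \frac{-2 - d}{4} + \frac{r}{4} = -2 - \left(\frac{1}{2} + \frac{d}{4}\right) + \frac{r}{4} = - \frac{5}{2} - \frac{d}{4} + \frac{r}{4}$)
$G{\left(-1559,1004 \right)} - Q{\left(1847,-1673 \right)} = \left(- \frac{5}{2} - 251 + \frac{1}{4} \left(-1559\right)\right) - \left(-1673 + 2 \cdot 1847\right) = \left(- \frac{5}{2} - 251 - \frac{1559}{4}\right) - \left(-1673 + 3694\right) = - \frac{2573}{4} - 2021 = - \frac{10657}{4}$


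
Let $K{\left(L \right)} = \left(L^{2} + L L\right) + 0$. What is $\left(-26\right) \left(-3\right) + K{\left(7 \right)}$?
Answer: $176$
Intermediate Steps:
$K{\left(L \right)} = 2 L^{2}$ ($K{\left(L \right)} = \left(L^{2} + L^{2}\right) + 0 = 2 L^{2} + 0 = 2 L^{2}$)
$\left(-26\right) \left(-3\right) + K{\left(7 \right)} = \left(-26\right) \left(-3\right) + 2 \cdot 7^{2} = 78 + 2 \cdot 49 = 78 + 98 = 176$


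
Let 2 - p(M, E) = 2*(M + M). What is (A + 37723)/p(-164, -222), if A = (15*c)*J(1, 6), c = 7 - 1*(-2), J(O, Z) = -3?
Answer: 397/7 ≈ 56.714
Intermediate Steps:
c = 9 (c = 7 + 2 = 9)
p(M, E) = 2 - 4*M (p(M, E) = 2 - 2*(M + M) = 2 - 2*2*M = 2 - 4*M)
A = -405 (A = (15*9)*(-3) = 135*(-3) = -405)
(A + 37723)/p(-164, -222) = (-405 + 37723)/(2 - 4*(-164)) = 37318/(2 + 656) = 37318/658 = 37318*(1/658) = 397/7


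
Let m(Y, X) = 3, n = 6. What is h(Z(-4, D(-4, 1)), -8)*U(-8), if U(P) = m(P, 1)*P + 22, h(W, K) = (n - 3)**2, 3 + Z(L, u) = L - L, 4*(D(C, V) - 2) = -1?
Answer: -18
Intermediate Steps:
D(C, V) = 7/4 (D(C, V) = 2 + (1/4)*(-1) = 2 - 1/4 = 7/4)
Z(L, u) = -3 (Z(L, u) = -3 + (L - L) = -3 + 0 = -3)
h(W, K) = 9 (h(W, K) = (6 - 3)**2 = 3**2 = 9)
U(P) = 22 + 3*P (U(P) = 3*P + 22 = 22 + 3*P)
h(Z(-4, D(-4, 1)), -8)*U(-8) = 9*(22 + 3*(-8)) = 9*(22 - 24) = 9*(-2) = -18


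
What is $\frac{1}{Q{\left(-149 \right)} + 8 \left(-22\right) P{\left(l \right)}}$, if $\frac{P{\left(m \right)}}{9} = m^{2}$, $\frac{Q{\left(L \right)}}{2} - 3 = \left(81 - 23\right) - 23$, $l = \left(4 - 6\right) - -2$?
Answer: $\frac{1}{76} \approx 0.013158$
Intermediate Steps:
$l = 0$ ($l = \left(4 - 6\right) + 2 = -2 + 2 = 0$)
$Q{\left(L \right)} = 76$ ($Q{\left(L \right)} = 6 + 2 \left(\left(81 - 23\right) - 23\right) = 6 + 2 \left(58 - 23\right) = 6 + 2 \cdot 35 = 6 + 70 = 76$)
$P{\left(m \right)} = 9 m^{2}$
$\frac{1}{Q{\left(-149 \right)} + 8 \left(-22\right) P{\left(l \right)}} = \frac{1}{76 + 8 \left(-22\right) 9 \cdot 0^{2}} = \frac{1}{76 - 176 \cdot 9 \cdot 0} = \frac{1}{76 - 0} = \frac{1}{76 + 0} = \frac{1}{76}$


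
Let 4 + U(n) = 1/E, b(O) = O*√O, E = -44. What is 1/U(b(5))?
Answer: -44/177 ≈ -0.24859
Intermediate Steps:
b(O) = O^(3/2)
U(n) = -177/44 (U(n) = -4 + 1/(-44) = -4 - 1/44 = -177/44)
1/U(b(5)) = 1/(-177/44) = -44/177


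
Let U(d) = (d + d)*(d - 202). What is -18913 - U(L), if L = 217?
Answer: -25423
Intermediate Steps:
U(d) = 2*d*(-202 + d) (U(d) = (2*d)*(-202 + d) = 2*d*(-202 + d))
-18913 - U(L) = -18913 - 2*217*(-202 + 217) = -18913 - 2*217*15 = -18913 - 1*6510 = -18913 - 6510 = -25423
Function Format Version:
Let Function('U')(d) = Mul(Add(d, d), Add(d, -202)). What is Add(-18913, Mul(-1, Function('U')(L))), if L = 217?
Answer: -25423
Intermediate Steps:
Function('U')(d) = Mul(2, d, Add(-202, d)) (Function('U')(d) = Mul(Mul(2, d), Add(-202, d)) = Mul(2, d, Add(-202, d)))
Add(-18913, Mul(-1, Function('U')(L))) = Add(-18913, Mul(-1, Mul(2, 217, Add(-202, 217)))) = Add(-18913, Mul(-1, Mul(2, 217, 15))) = Add(-18913, Mul(-1, 6510)) = Add(-18913, -6510) = -25423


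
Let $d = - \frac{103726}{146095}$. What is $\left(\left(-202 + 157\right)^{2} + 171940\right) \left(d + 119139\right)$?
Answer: $\frac{605589856509847}{29219} \approx 2.0726 \cdot 10^{10}$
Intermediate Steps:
$d = - \frac{103726}{146095}$ ($d = \left(-103726\right) \frac{1}{146095} = - \frac{103726}{146095} \approx -0.70999$)
$\left(\left(-202 + 157\right)^{2} + 171940\right) \left(d + 119139\right) = \left(\left(-202 + 157\right)^{2} + 171940\right) \left(- \frac{103726}{146095} + 119139\right) = \left(\left(-45\right)^{2} + 171940\right) \frac{17405508479}{146095} = \left(2025 + 171940\right) \frac{17405508479}{146095} = 173965 \cdot \frac{17405508479}{146095} = \frac{605589856509847}{29219}$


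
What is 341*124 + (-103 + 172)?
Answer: 42353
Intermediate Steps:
341*124 + (-103 + 172) = 42284 + 69 = 42353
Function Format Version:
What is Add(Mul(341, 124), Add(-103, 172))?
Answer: 42353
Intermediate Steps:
Add(Mul(341, 124), Add(-103, 172)) = Add(42284, 69) = 42353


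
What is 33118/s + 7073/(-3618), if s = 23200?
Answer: -381661/723600 ≈ -0.52745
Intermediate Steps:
33118/s + 7073/(-3618) = 33118/23200 + 7073/(-3618) = 33118*(1/23200) + 7073*(-1/3618) = 571/400 - 7073/3618 = -381661/723600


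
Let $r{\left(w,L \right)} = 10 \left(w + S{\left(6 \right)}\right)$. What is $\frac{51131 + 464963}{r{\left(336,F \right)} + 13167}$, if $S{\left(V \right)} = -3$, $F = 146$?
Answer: $\frac{516094}{16497} \approx 31.284$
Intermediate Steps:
$r{\left(w,L \right)} = -30 + 10 w$ ($r{\left(w,L \right)} = 10 \left(w - 3\right) = 10 \left(-3 + w\right) = -30 + 10 w$)
$\frac{51131 + 464963}{r{\left(336,F \right)} + 13167} = \frac{51131 + 464963}{\left(-30 + 10 \cdot 336\right) + 13167} = \frac{516094}{\left(-30 + 3360\right) + 13167} = \frac{516094}{3330 + 13167} = \frac{516094}{16497}$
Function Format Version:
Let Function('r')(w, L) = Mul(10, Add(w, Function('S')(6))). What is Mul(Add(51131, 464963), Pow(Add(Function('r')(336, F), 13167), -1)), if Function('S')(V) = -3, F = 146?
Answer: Rational(516094, 16497) ≈ 31.284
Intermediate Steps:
Function('r')(w, L) = Add(-30, Mul(10, w)) (Function('r')(w, L) = Mul(10, Add(w, -3)) = Mul(10, Add(-3, w)) = Add(-30, Mul(10, w)))
Mul(Add(51131, 464963), Pow(Add(Function('r')(336, F), 13167), -1)) = Mul(Add(51131, 464963), Pow(Add(Add(-30, Mul(10, 336)), 13167), -1)) = Mul(516094, Pow(Add(Add(-30, 3360), 13167), -1)) = Mul(516094, Pow(Add(3330, 13167), -1)) = Mul(516094, Pow(16497, -1)) = Mul(516094, Rational(1, 16497)) = Rational(516094, 16497)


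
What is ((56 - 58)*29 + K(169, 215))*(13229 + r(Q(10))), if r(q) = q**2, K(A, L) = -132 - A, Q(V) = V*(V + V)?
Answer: -19109211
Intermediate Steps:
Q(V) = 2*V**2 (Q(V) = V*(2*V) = 2*V**2)
((56 - 58)*29 + K(169, 215))*(13229 + r(Q(10))) = ((56 - 58)*29 + (-132 - 1*169))*(13229 + (2*10**2)**2) = (-2*29 + (-132 - 169))*(13229 + (2*100)**2) = (-58 - 301)*(13229 + 200**2) = -359*(13229 + 40000) = -359*53229 = -19109211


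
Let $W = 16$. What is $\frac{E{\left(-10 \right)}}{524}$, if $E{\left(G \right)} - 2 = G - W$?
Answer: $- \frac{6}{131} \approx -0.045802$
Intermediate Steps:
$E{\left(G \right)} = -14 + G$ ($E{\left(G \right)} = 2 + \left(G - 16\right) = 2 + \left(-16 + G\right) = -14 + G$)
$\frac{E{\left(-10 \right)}}{524} = \frac{-14 - 10}{524} = \left(-24\right) \frac{1}{524} = - \frac{6}{131}$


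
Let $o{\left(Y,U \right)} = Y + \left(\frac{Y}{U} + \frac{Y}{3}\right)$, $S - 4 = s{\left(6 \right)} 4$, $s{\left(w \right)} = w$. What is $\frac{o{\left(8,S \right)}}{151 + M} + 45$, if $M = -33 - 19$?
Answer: $\frac{93785}{2079} \approx 45.111$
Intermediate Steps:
$S = 28$ ($S = 4 + 6 \cdot 4 = 4 + 24 = 28$)
$M = -52$ ($M = -33 - 19 = -52$)
$o{\left(Y,U \right)} = \frac{4 Y}{3} + \frac{Y}{U}$ ($o{\left(Y,U \right)} = Y + \left(\frac{Y}{U} + Y \frac{1}{3}\right) = Y + \left(\frac{Y}{U} + \frac{Y}{3}\right) = Y + \left(\frac{Y}{3} + \frac{Y}{U}\right) = \frac{4 Y}{3} + \frac{Y}{U}$)
$\frac{o{\left(8,S \right)}}{151 + M} + 45 = \frac{\frac{4}{3} \cdot 8 + \frac{8}{28}}{151 - 52} + 45 = \frac{\frac{32}{3} + 8 \cdot \frac{1}{28}}{99} + 45 = \frac{\frac{32}{3} + \frac{2}{7}}{99} + 45 = \frac{1}{99} \cdot \frac{230}{21} + 45 = \frac{230}{2079} + 45 = \frac{93785}{2079}$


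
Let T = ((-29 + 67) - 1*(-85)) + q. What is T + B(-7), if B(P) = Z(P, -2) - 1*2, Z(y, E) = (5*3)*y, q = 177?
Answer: 193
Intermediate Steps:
Z(y, E) = 15*y
T = 300 (T = ((-29 + 67) - 1*(-85)) + 177 = (38 + 85) + 177 = 123 + 177 = 300)
B(P) = -2 + 15*P (B(P) = 15*P - 1*2 = 15*P - 2 = -2 + 15*P)
T + B(-7) = 300 + (-2 + 15*(-7)) = 300 + (-2 - 105) = 300 - 107 = 193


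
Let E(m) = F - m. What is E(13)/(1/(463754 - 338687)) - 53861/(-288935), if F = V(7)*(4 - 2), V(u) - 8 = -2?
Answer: -36136179784/288935 ≈ -1.2507e+5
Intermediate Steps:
V(u) = 6 (V(u) = 8 - 2 = 6)
F = 12 (F = 6*(4 - 2) = 6*2 = 12)
E(m) = 12 - m
E(13)/(1/(463754 - 338687)) - 53861/(-288935) = (12 - 1*13)/(1/(463754 - 338687)) - 53861/(-288935) = (12 - 13)/(1/125067) - 53861*(-1/288935) = -1/1/125067 + 53861/288935 = -1*125067 + 53861/288935 = -125067 + 53861/288935 = -36136179784/288935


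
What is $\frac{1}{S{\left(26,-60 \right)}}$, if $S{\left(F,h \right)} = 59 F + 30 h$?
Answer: $- \frac{1}{266} \approx -0.0037594$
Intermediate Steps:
$S{\left(F,h \right)} = 30 h + 59 F$
$\frac{1}{S{\left(26,-60 \right)}} = \frac{1}{30 \left(-60\right) + 59 \cdot 26} = \frac{1}{-1800 + 1534} = \frac{1}{-266} = - \frac{1}{266}$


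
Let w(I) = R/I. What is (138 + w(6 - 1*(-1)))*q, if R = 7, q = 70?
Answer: 9730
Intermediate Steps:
w(I) = 7/I
(138 + w(6 - 1*(-1)))*q = (138 + 7/(6 - 1*(-1)))*70 = (138 + 7/(6 + 1))*70 = (138 + 7/7)*70 = (138 + 7*(⅐))*70 = (138 + 1)*70 = 139*70 = 9730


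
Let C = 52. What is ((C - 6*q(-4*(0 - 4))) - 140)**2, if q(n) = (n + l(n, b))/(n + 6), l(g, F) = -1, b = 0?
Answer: 1026169/121 ≈ 8480.7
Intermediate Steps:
q(n) = (-1 + n)/(6 + n) (q(n) = (n - 1)/(n + 6) = (-1 + n)/(6 + n))
((C - 6*q(-4*(0 - 4))) - 140)**2 = ((52 - 6*(-1 - 4*(0 - 4))/(6 - 4*(0 - 4))) - 140)**2 = ((52 - 6*(-1 - 4*(-4))/(6 - 4*(-4))) - 140)**2 = ((52 - 6*(-1 + 16)/(6 + 16)) - 140)**2 = ((52 - 6*15/22) - 140)**2 = ((52 - 45/11) - 140)**2 = (527/11 - 140)**2 = (-1013/11)**2 = 1026169/121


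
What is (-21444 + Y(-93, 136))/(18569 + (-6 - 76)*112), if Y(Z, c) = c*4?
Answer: -4180/1877 ≈ -2.2270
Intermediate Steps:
Y(Z, c) = 4*c
(-21444 + Y(-93, 136))/(18569 + (-6 - 76)*112) = (-21444 + 4*136)/(18569 + (-6 - 76)*112) = (-21444 + 544)/(18569 - 82*112) = -20900/(18569 - 9184) = -20900/9385 = -20900*1/9385 = -4180/1877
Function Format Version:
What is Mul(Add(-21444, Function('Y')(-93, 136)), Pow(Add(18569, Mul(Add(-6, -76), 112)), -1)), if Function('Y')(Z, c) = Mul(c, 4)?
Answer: Rational(-4180, 1877) ≈ -2.2270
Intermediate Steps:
Function('Y')(Z, c) = Mul(4, c)
Mul(Add(-21444, Function('Y')(-93, 136)), Pow(Add(18569, Mul(Add(-6, -76), 112)), -1)) = Mul(Add(-21444, Mul(4, 136)), Pow(Add(18569, Mul(Add(-6, -76), 112)), -1)) = Mul(Add(-21444, 544), Pow(Add(18569, Mul(-82, 112)), -1)) = Mul(-20900, Pow(Add(18569, -9184), -1)) = Mul(-20900, Pow(9385, -1)) = Mul(-20900, Rational(1, 9385)) = Rational(-4180, 1877)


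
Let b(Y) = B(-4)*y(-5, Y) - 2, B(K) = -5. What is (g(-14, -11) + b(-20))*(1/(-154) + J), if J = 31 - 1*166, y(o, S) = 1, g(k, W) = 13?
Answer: -62373/77 ≈ -810.04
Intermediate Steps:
b(Y) = -7 (b(Y) = -5*1 - 2 = -5 - 2 = -7)
J = -135 (J = 31 - 166 = -135)
(g(-14, -11) + b(-20))*(1/(-154) + J) = (13 - 7)*(1/(-154) - 135) = 6*(-1/154 - 135) = 6*(-20791/154) = -62373/77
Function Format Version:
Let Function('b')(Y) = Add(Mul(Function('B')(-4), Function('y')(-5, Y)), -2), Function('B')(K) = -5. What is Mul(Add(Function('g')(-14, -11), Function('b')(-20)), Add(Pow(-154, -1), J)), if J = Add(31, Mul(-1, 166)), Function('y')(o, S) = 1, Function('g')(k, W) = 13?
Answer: Rational(-62373, 77) ≈ -810.04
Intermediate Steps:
Function('b')(Y) = -7 (Function('b')(Y) = Add(Mul(-5, 1), -2) = Add(-5, -2) = -7)
J = -135 (J = Add(31, -166) = -135)
Mul(Add(Function('g')(-14, -11), Function('b')(-20)), Add(Pow(-154, -1), J)) = Mul(Add(13, -7), Add(Pow(-154, -1), -135)) = Mul(6, Add(Rational(-1, 154), -135)) = Mul(6, Rational(-20791, 154)) = Rational(-62373, 77)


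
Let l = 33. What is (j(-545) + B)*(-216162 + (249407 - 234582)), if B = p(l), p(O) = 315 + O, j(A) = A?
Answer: 39663389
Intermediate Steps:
B = 348 (B = 315 + 33 = 348)
(j(-545) + B)*(-216162 + (249407 - 234582)) = (-545 + 348)*(-216162 + (249407 - 234582)) = -197*(-216162 + 14825) = -197*(-201337) = 39663389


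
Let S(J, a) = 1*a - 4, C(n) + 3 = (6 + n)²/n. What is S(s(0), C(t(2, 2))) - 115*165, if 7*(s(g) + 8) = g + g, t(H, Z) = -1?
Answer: -19007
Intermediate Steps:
C(n) = -3 + (6 + n)²/n
s(g) = -8 + 2*g/7 (s(g) = -8 + (g + g)/7 = -8 + (2*g)/7 = -8 + 2*g/7)
S(J, a) = -4 + a (S(J, a) = a - 4 = -4 + a)
S(s(0), C(t(2, 2))) - 115*165 = (-4 + (-3 + (6 - 1)²/(-1))) - 115*165 = (-4 + (-3 - 1*5²)) - 18975 = (-4 + (-3 - 1*25)) - 18975 = (-4 + (-3 - 25)) - 18975 = (-4 - 28) - 18975 = -32 - 18975 = -19007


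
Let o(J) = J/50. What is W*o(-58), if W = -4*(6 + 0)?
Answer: 696/25 ≈ 27.840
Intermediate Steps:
o(J) = J/50 (o(J) = J*(1/50) = J/50)
W = -24 (W = -4*6 = -24)
W*o(-58) = -12*(-58)/25 = -24*(-29/25) = 696/25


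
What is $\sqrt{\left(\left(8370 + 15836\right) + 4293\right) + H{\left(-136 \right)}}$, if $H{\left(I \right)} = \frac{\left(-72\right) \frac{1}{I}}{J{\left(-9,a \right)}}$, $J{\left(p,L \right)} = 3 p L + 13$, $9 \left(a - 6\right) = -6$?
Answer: $\frac{16 \sqrt{552115613}}{2227} \approx 168.82$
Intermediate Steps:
$a = \frac{16}{3}$ ($a = 6 + \frac{1}{9} \left(-6\right) = 6 - \frac{2}{3} = \frac{16}{3} \approx 5.3333$)
$J{\left(p,L \right)} = 13 + 3 L p$ ($J{\left(p,L \right)} = 3 L p + 13 = 13 + 3 L p$)
$H{\left(I \right)} = \frac{72}{131 I}$ ($H{\left(I \right)} = \frac{\left(-72\right) \frac{1}{I}}{13 + 3 \cdot \frac{16}{3} \left(-9\right)} = \frac{\left(-72\right) \frac{1}{I}}{13 - 144} = \frac{\left(-72\right) \frac{1}{I}}{-131} = - \frac{72}{I} \left(- \frac{1}{131}\right) = \frac{72}{131 I}$)
$\sqrt{\left(\left(8370 + 15836\right) + 4293\right) + H{\left(-136 \right)}} = \sqrt{\left(\left(8370 + 15836\right) + 4293\right) + \frac{72}{131 \left(-136\right)}} = \sqrt{\left(24206 + 4293\right) + \frac{72}{131} \left(- \frac{1}{136}\right)} = \sqrt{28499 - \frac{9}{2227}} = \sqrt{\frac{63467264}{2227}} = \frac{16 \sqrt{552115613}}{2227}$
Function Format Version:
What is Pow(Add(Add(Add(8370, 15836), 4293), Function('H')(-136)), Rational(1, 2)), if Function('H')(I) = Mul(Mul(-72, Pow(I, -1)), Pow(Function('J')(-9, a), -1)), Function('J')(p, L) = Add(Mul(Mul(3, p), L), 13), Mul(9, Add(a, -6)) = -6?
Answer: Mul(Rational(16, 2227), Pow(552115613, Rational(1, 2))) ≈ 168.82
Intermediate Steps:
a = Rational(16, 3) (a = Add(6, Mul(Rational(1, 9), -6)) = Add(6, Rational(-2, 3)) = Rational(16, 3) ≈ 5.3333)
Function('J')(p, L) = Add(13, Mul(3, L, p)) (Function('J')(p, L) = Add(Mul(3, L, p), 13) = Add(13, Mul(3, L, p)))
Function('H')(I) = Mul(Rational(72, 131), Pow(I, -1)) (Function('H')(I) = Mul(Mul(-72, Pow(I, -1)), Pow(Add(13, Mul(3, Rational(16, 3), -9)), -1)) = Mul(Mul(-72, Pow(I, -1)), Pow(Add(13, -144), -1)) = Mul(Mul(-72, Pow(I, -1)), Pow(-131, -1)) = Mul(Mul(-72, Pow(I, -1)), Rational(-1, 131)) = Mul(Rational(72, 131), Pow(I, -1)))
Pow(Add(Add(Add(8370, 15836), 4293), Function('H')(-136)), Rational(1, 2)) = Pow(Add(Add(Add(8370, 15836), 4293), Mul(Rational(72, 131), Pow(-136, -1))), Rational(1, 2)) = Pow(Add(Add(24206, 4293), Mul(Rational(72, 131), Rational(-1, 136))), Rational(1, 2)) = Pow(Add(28499, Rational(-9, 2227)), Rational(1, 2)) = Pow(Rational(63467264, 2227), Rational(1, 2)) = Mul(Rational(16, 2227), Pow(552115613, Rational(1, 2)))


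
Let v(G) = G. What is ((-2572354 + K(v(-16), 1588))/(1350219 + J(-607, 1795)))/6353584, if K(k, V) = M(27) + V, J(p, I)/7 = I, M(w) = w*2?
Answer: -321339/1082320327232 ≈ -2.9690e-7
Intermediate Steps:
M(w) = 2*w
J(p, I) = 7*I
K(k, V) = 54 + V (K(k, V) = 2*27 + V = 54 + V)
((-2572354 + K(v(-16), 1588))/(1350219 + J(-607, 1795)))/6353584 = ((-2572354 + (54 + 1588))/(1350219 + 7*1795))/6353584 = ((-2572354 + 1642)/(1350219 + 12565))*(1/6353584) = -2570712/1362784*(1/6353584) = -2570712*1/1362784*(1/6353584) = -321339/170348*1/6353584 = -321339/1082320327232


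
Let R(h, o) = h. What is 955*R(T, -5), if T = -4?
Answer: -3820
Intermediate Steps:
955*R(T, -5) = 955*(-4) = -3820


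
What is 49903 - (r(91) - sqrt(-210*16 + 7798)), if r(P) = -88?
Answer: 49991 + sqrt(4438) ≈ 50058.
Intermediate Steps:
49903 - (r(91) - sqrt(-210*16 + 7798)) = 49903 - (-88 - sqrt(-210*16 + 7798)) = 49903 - (-88 - sqrt(-3360 + 7798)) = 49903 - (-88 - sqrt(4438)) = 49903 + (88 + sqrt(4438)) = 49991 + sqrt(4438)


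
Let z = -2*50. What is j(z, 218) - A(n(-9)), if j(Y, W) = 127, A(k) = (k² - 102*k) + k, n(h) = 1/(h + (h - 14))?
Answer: 126815/1024 ≈ 123.84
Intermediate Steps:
n(h) = 1/(-14 + 2*h) (n(h) = 1/(h + (-14 + h)) = 1/(-14 + 2*h))
A(k) = k² - 101*k
z = -100
j(z, 218) - A(n(-9)) = 127 - 1/(2*(-7 - 9))*(-101 + 1/(2*(-7 - 9))) = 127 - (½)/(-16)*(-101 + (½)/(-16)) = 127 - (½)*(-1/16)*(-101 + (½)*(-1/16)) = 127 - (-1)*(-101 - 1/32)/32 = 127 - (-1)*(-3233)/(32*32) = 127 - 1*3233/1024 = 127 - 3233/1024 = 126815/1024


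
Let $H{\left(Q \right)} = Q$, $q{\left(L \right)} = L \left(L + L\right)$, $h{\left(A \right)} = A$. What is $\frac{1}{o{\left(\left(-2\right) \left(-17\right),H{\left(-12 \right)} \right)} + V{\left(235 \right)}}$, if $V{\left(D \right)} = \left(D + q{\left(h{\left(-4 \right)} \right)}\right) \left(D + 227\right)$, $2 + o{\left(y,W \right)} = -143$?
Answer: $\frac{1}{123209} \approx 8.1163 \cdot 10^{-6}$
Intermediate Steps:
$q{\left(L \right)} = 2 L^{2}$ ($q{\left(L \right)} = L 2 L = 2 L^{2}$)
$o{\left(y,W \right)} = -145$ ($o{\left(y,W \right)} = -2 - 143 = -145$)
$V{\left(D \right)} = \left(32 + D\right) \left(227 + D\right)$ ($V{\left(D \right)} = \left(D + 2 \left(-4\right)^{2}\right) \left(D + 227\right) = \left(D + 2 \cdot 16\right) \left(227 + D\right) = \left(D + 32\right) \left(227 + D\right) = \left(32 + D\right) \left(227 + D\right)$)
$\frac{1}{o{\left(\left(-2\right) \left(-17\right),H{\left(-12 \right)} \right)} + V{\left(235 \right)}} = \frac{1}{-145 + \left(7264 + 235^{2} + 259 \cdot 235\right)} = \frac{1}{-145 + \left(7264 + 55225 + 60865\right)} = \frac{1}{-145 + 123354} = \frac{1}{123209}$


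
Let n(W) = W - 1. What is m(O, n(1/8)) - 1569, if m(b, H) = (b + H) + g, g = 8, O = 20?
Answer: -12335/8 ≈ -1541.9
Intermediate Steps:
n(W) = -1 + W
m(b, H) = 8 + H + b (m(b, H) = (b + H) + 8 = (H + b) + 8 = 8 + H + b)
m(O, n(1/8)) - 1569 = (8 + (-1 + 1/8) + 20) - 1569 = (8 - 7/8 + 20) - 1569 = 217/8 - 1569 = -12335/8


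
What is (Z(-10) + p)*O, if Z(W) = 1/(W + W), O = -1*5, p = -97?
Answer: 1941/4 ≈ 485.25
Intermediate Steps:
O = -5
Z(W) = 1/(2*W)
(Z(-10) + p)*O = ((½)/(-10) - 97)*(-5) = ((½)*(-⅒) - 97)*(-5) = (-1/20 - 97)*(-5) = -1941/20*(-5) = 1941/4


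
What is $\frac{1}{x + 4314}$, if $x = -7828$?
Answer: $- \frac{1}{3514} \approx -0.00028458$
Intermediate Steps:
$\frac{1}{x + 4314} = \frac{1}{-7828 + 4314} = \frac{1}{-3514} = - \frac{1}{3514}$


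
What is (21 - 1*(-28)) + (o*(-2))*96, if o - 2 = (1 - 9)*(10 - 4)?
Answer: 8881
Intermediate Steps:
o = -46 (o = 2 + (1 - 9)*(10 - 4) = 2 - 8*6 = 2 - 48 = -46)
(21 - 1*(-28)) + (o*(-2))*96 = (21 - 1*(-28)) - 46*(-2)*96 = (21 + 28) + 92*96 = 49 + 8832 = 8881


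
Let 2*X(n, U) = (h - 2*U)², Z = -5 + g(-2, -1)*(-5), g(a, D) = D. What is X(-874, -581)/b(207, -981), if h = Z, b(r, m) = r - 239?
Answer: -337561/16 ≈ -21098.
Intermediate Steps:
b(r, m) = -239 + r
Z = 0 (Z = -5 - 1*(-5) = -5 + 5 = 0)
h = 0
X(n, U) = 2*U² (X(n, U) = (0 - 2*U)²/2 = (-2*U)²/2 = (4*U²)/2 = 2*U²)
X(-874, -581)/b(207, -981) = (2*(-581)²)/(-239 + 207) = (2*337561)/(-32) = 675122*(-1/32) = -337561/16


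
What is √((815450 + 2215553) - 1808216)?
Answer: √1222787 ≈ 1105.8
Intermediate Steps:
√((815450 + 2215553) - 1808216) = √(3031003 - 1808216) = √1222787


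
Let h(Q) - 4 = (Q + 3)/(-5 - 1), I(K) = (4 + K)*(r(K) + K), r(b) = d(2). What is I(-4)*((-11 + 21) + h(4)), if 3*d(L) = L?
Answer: 0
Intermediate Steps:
d(L) = L/3
r(b) = ⅔ (r(b) = (⅓)*2 = ⅔)
I(K) = (4 + K)*(⅔ + K)
h(Q) = 7/2 - Q/6 (h(Q) = 4 + (Q + 3)/(-5 - 1) = 4 + (3 + Q)/(-6) = 4 + (3 + Q)*(-⅙) = 4 + (-½ - Q/6) = 7/2 - Q/6)
I(-4)*((-11 + 21) + h(4)) = (8/3 + (-4)² + (14/3)*(-4))*((-11 + 21) + (7/2 - ⅙*4)) = (8/3 + 16 - 56/3)*(10 + (7/2 - ⅔)) = 0*(10 + 17/6) = 0*(77/6) = 0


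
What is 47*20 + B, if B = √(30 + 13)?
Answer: 940 + √43 ≈ 946.56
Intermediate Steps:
B = √43 ≈ 6.5574
47*20 + B = 47*20 + √43 = 940 + √43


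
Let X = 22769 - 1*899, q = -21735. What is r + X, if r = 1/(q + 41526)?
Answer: 432829171/19791 ≈ 21870.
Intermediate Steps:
r = 1/19791 (r = 1/(-21735 + 41526) = 1/19791 ≈ 5.0528e-5)
X = 21870 (X = 22769 - 899 = 21870)
r + X = 1/19791 + 21870 = 432829171/19791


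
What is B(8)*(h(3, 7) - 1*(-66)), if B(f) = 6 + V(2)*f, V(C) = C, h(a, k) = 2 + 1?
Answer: 1518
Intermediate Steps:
h(a, k) = 3
B(f) = 6 + 2*f
B(8)*(h(3, 7) - 1*(-66)) = (6 + 2*8)*(3 - 1*(-66)) = (6 + 16)*(3 + 66) = 22*69 = 1518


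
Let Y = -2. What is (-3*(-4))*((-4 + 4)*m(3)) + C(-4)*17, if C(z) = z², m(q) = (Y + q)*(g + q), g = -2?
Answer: 272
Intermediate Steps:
m(q) = (-2 + q)² (m(q) = (-2 + q)*(-2 + q) = (-2 + q)²)
(-3*(-4))*((-4 + 4)*m(3)) + C(-4)*17 = (-3*(-4))*((-4 + 4)*(4 + 3² - 4*3)) + (-4)²*17 = 12*(0*(4 + 9 - 12)) + 16*17 = 12*(0*1) + 272 = 12*0 + 272 = 0 + 272 = 272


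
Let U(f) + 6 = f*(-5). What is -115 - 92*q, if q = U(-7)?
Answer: -2783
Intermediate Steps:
U(f) = -6 - 5*f (U(f) = -6 + f*(-5) = -6 - 5*f)
q = 29 (q = -6 - 5*(-7) = -6 + 35 = 29)
-115 - 92*q = -115 - 92*29 = -115 - 2668 = -2783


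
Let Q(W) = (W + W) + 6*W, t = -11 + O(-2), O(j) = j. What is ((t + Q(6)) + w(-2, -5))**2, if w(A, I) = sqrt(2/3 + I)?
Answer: (105 + I*sqrt(39))**2/9 ≈ 1220.7 + 145.72*I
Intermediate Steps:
w(A, I) = sqrt(2/3 + I) (w(A, I) = sqrt(2*(1/3) + I) = sqrt(2/3 + I))
t = -13 (t = -11 - 2 = -13)
Q(W) = 8*W (Q(W) = 2*W + 6*W = 8*W)
((t + Q(6)) + w(-2, -5))**2 = ((-13 + 8*6) + sqrt(6 + 9*(-5))/3)**2 = ((-13 + 48) + sqrt(6 - 45)/3)**2 = (35 + sqrt(-39)/3)**2 = (35 + (I*sqrt(39))/3)**2 = (35 + I*sqrt(39)/3)**2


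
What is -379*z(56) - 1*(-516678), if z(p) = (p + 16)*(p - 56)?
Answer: 516678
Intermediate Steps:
z(p) = (-56 + p)*(16 + p) (z(p) = (16 + p)*(-56 + p) = (-56 + p)*(16 + p))
-379*z(56) - 1*(-516678) = -379*(-896 + 56**2 - 40*56) - 1*(-516678) = -379*(-896 + 3136 - 2240) + 516678 = -379*0 + 516678 = 0 + 516678 = 516678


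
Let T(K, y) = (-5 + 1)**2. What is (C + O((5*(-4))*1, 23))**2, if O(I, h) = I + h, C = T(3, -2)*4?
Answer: 4489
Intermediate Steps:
T(K, y) = 16 (T(K, y) = (-4)**2 = 16)
C = 64 (C = 16*4 = 64)
(C + O((5*(-4))*1, 23))**2 = (64 + ((5*(-4))*1 + 23))**2 = (64 + (-20*1 + 23))**2 = (64 + (-20 + 23))**2 = (64 + 3)**2 = 67**2 = 4489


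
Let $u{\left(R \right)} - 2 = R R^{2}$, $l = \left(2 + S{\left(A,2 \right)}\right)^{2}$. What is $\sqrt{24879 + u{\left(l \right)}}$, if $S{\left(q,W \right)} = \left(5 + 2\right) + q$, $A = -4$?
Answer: $\sqrt{40506} \approx 201.26$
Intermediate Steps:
$S{\left(q,W \right)} = 7 + q$
$l = 25$ ($l = \left(2 + \left(7 - 4\right)\right)^{2} = \left(2 + 3\right)^{2} = 5^{2} = 25$)
$u{\left(R \right)} = 2 + R^{3}$ ($u{\left(R \right)} = 2 + R R^{2} = 2 + R^{3}$)
$\sqrt{24879 + u{\left(l \right)}} = \sqrt{24879 + \left(2 + 25^{3}\right)} = \sqrt{24879 + \left(2 + 15625\right)} = \sqrt{24879 + 15627} = \sqrt{40506}$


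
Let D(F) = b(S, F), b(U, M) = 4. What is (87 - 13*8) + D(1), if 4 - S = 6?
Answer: -13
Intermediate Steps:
S = -2 (S = 4 - 1*6 = 4 - 6 = -2)
D(F) = 4
(87 - 13*8) + D(1) = (87 - 13*8) + 4 = (87 - 104) + 4 = -17 + 4 = -13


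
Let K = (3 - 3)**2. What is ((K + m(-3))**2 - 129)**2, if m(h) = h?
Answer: 14400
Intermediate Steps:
K = 0 (K = 0**2 = 0)
((K + m(-3))**2 - 129)**2 = ((0 - 3)**2 - 129)**2 = ((-3)**2 - 129)**2 = (9 - 129)**2 = (-120)**2 = 14400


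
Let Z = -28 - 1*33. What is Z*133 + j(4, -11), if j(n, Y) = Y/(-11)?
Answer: -8112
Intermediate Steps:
j(n, Y) = -Y/11 (j(n, Y) = Y*(-1/11) = -Y/11)
Z = -61 (Z = -28 - 33 = -61)
Z*133 + j(4, -11) = -61*133 - 1/11*(-11) = -8113 + 1 = -8112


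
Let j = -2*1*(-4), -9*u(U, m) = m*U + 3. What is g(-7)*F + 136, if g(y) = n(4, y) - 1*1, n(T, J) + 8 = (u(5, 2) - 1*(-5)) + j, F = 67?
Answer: 2765/9 ≈ 307.22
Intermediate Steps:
u(U, m) = -⅓ - U*m/9 (u(U, m) = -(m*U + 3)/9 = -(U*m + 3)/9 = -(3 + U*m)/9 = -⅓ - U*m/9)
j = 8 (j = -2*(-4) = 8)
n(T, J) = 32/9 (n(T, J) = -8 + (((-⅓ - ⅑*5*2) - 1*(-5)) + 8) = -8 + (((-⅓ - 10/9) + 5) + 8) = -8 + ((-13/9 + 5) + 8) = -8 + (32/9 + 8) = -8 + 104/9 = 32/9)
g(y) = 23/9 (g(y) = 32/9 - 1*1 = 32/9 - 1 = 23/9)
g(-7)*F + 136 = (23/9)*67 + 136 = 1541/9 + 136 = 2765/9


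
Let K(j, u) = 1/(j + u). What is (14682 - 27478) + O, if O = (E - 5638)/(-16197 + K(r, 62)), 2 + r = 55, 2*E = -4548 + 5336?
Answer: -11916958762/931327 ≈ -12796.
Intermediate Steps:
E = 394 (E = (-4548 + 5336)/2 = (1/2)*788 = 394)
r = 53 (r = -2 + 55 = 53)
O = 301530/931327 (O = (394 - 5638)/(-16197 + 1/(53 + 62)) = -5244/(-16197 + 1/115) = -5244/(-1862654/115) = -5244*(-115/1862654) = 301530/931327 ≈ 0.32376)
(14682 - 27478) + O = (14682 - 27478) + 301530/931327 = -12796 + 301530/931327 = -11916958762/931327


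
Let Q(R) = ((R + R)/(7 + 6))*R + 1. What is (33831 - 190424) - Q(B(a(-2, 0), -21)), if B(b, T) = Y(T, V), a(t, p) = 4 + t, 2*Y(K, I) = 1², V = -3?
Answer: -4071445/26 ≈ -1.5659e+5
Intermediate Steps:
Y(K, I) = ½ (Y(K, I) = (½)*1² = (½)*1 = ½)
B(b, T) = ½
Q(R) = 1 + 2*R²/13 (Q(R) = ((2*R)/13)*R + 1 = ((2*R)*(1/13))*R + 1 = (2*R/13)*R + 1 = 2*R²/13 + 1 = 1 + 2*R²/13)
(33831 - 190424) - Q(B(a(-2, 0), -21)) = (33831 - 190424) - (1 + 2*(½)²/13) = -156593 - (1 + (2/13)*(¼)) = -156593 - (1 + 1/26) = -156593 - 1*27/26 = -156593 - 27/26 = -4071445/26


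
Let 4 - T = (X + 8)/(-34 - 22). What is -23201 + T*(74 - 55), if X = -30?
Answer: -647709/28 ≈ -23132.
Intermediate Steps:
T = 101/28 (T = 4 - (-30 + 8)/(-34 - 22) = 4 - (-22)/(-56) = 4 - (-22)*(-1)/56 = 4 - 1*11/28 = 4 - 11/28 = 101/28 ≈ 3.6071)
-23201 + T*(74 - 55) = -23201 + 101*(74 - 55)/28 = -23201 + (101/28)*19 = -23201 + 1919/28 = -647709/28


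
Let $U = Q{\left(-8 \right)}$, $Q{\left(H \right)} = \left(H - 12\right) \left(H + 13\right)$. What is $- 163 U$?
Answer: $16300$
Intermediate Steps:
$Q{\left(H \right)} = \left(-12 + H\right) \left(13 + H\right)$
$U = -100$ ($U = -156 - 8 + \left(-8\right)^{2} = -156 - 8 + 64 = -100$)
$- 163 U = \left(-163\right) \left(-100\right) = 16300$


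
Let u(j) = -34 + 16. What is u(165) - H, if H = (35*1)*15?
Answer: -543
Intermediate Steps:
H = 525 (H = 35*15 = 525)
u(j) = -18
u(165) - H = -18 - 1*525 = -18 - 525 = -543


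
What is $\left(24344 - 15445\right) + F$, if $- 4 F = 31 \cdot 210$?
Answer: $\frac{14543}{2} \approx 7271.5$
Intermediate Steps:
$F = - \frac{3255}{2}$ ($F = - \frac{31 \cdot 210}{4} = \left(- \frac{1}{4}\right) 6510 = - \frac{3255}{2} \approx -1627.5$)
$\left(24344 - 15445\right) + F = \left(24344 - 15445\right) - \frac{3255}{2} = 8899 - \frac{3255}{2} = \frac{14543}{2}$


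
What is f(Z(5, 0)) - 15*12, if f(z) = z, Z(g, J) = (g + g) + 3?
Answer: -167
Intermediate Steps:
Z(g, J) = 3 + 2*g (Z(g, J) = 2*g + 3 = 3 + 2*g)
f(Z(5, 0)) - 15*12 = (3 + 2*5) - 15*12 = (3 + 10) - 180 = 13 - 180 = -167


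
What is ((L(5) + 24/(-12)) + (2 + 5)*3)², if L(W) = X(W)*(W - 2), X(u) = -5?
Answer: 16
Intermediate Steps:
L(W) = 10 - 5*W (L(W) = -5*(W - 2) = -5*(-2 + W) = 10 - 5*W)
((L(5) + 24/(-12)) + (2 + 5)*3)² = (((10 - 5*5) + 24/(-12)) + (2 + 5)*3)² = (((10 - 25) + 24*(-1/12)) + 7*3)² = ((-15 - 2) + 21)² = (-17 + 21)² = 4² = 16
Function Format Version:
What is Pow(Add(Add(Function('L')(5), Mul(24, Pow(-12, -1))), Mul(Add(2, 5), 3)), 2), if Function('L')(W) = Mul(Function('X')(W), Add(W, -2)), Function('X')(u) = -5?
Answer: 16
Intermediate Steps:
Function('L')(W) = Add(10, Mul(-5, W)) (Function('L')(W) = Mul(-5, Add(W, -2)) = Mul(-5, Add(-2, W)) = Add(10, Mul(-5, W)))
Pow(Add(Add(Function('L')(5), Mul(24, Pow(-12, -1))), Mul(Add(2, 5), 3)), 2) = Pow(Add(Add(Add(10, Mul(-5, 5)), Mul(24, Pow(-12, -1))), Mul(Add(2, 5), 3)), 2) = Pow(Add(Add(Add(10, -25), Mul(24, Rational(-1, 12))), Mul(7, 3)), 2) = Pow(Add(Add(-15, -2), 21), 2) = Pow(Add(-17, 21), 2) = Pow(4, 2) = 16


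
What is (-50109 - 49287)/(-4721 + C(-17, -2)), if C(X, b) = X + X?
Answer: 33132/1585 ≈ 20.903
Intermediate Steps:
C(X, b) = 2*X
(-50109 - 49287)/(-4721 + C(-17, -2)) = (-50109 - 49287)/(-4721 + 2*(-17)) = -99396/(-4721 - 34) = -99396/(-4755) = -99396*(-1/4755) = 33132/1585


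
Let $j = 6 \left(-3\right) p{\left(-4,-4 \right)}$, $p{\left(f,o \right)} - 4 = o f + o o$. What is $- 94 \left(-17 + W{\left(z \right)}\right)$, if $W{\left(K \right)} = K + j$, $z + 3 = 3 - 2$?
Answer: $62698$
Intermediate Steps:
$p{\left(f,o \right)} = 4 + o^{2} + f o$ ($p{\left(f,o \right)} = 4 + \left(o f + o o\right) = 4 + \left(f o + o^{2}\right) = 4 + \left(o^{2} + f o\right) = 4 + o^{2} + f o$)
$j = -648$ ($j = 6 \left(-3\right) \left(4 + \left(-4\right)^{2} - -16\right) = - 18 \left(4 + 16 + 16\right) = \left(-18\right) 36 = -648$)
$z = -2$ ($z = -3 + \left(3 - 2\right) = -3 + 1 = -2$)
$W{\left(K \right)} = -648 + K$ ($W{\left(K \right)} = K - 648 = -648 + K$)
$- 94 \left(-17 + W{\left(z \right)}\right) = - 94 \left(-17 - 650\right) = \left(-94\right) \left(-667\right) = 62698$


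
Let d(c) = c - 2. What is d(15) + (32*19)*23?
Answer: 13997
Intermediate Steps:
d(c) = -2 + c
d(15) + (32*19)*23 = (-2 + 15) + (32*19)*23 = 13 + 608*23 = 13 + 13984 = 13997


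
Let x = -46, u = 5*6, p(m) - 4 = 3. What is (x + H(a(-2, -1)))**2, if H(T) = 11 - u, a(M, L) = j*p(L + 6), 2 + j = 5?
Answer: 4225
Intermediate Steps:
p(m) = 7 (p(m) = 4 + 3 = 7)
j = 3 (j = -2 + 5 = 3)
u = 30
a(M, L) = 21 (a(M, L) = 3*7 = 21)
H(T) = -19 (H(T) = 11 - 1*30 = 11 - 30 = -19)
(x + H(a(-2, -1)))**2 = (-46 - 19)**2 = (-65)**2 = 4225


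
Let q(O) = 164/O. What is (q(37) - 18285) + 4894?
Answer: -495303/37 ≈ -13387.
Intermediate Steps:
(q(37) - 18285) + 4894 = (164/37 - 18285) + 4894 = -676381/37 + 4894 = -495303/37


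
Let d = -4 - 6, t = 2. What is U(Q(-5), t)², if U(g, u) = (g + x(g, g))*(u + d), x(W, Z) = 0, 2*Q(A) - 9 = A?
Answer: 256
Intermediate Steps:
Q(A) = 9/2 + A/2
d = -10
U(g, u) = g*(-10 + u) (U(g, u) = (g + 0)*(u - 10) = g*(-10 + u))
U(Q(-5), t)² = ((9/2 + (½)*(-5))*(-10 + 2))² = ((9/2 - 5/2)*(-8))² = (2*(-8))² = (-16)² = 256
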